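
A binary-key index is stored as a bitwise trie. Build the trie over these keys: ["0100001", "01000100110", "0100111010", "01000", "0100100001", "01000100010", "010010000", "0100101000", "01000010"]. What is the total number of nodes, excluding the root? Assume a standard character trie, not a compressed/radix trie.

32

Insert word by word; a character creates a node only if that edge doesn't already exist:
  "0100001" → 7 new (0, 1, 0, 0, 0, 0, 1)
  "01000100110" → prefix "01000" already present; 6 new (1, 0, 0, 1, 1, 0)
  "0100111010" → prefix "0100" already present; 6 new (1, 1, 1, 0, 1, 0)
  "01000" → prefix "01000" already present; 0 new (none)
  "0100100001" → prefix "01001" already present; 5 new (0, 0, 0, 0, 1)
  "01000100010" → prefix "01000100" already present; 3 new (0, 1, 0)
  "010010000" → prefix "010010000" already present; 0 new (none)
  "0100101000" → prefix "010010" already present; 4 new (1, 0, 0, 0)
  "01000010" → prefix "0100001" already present; 1 new (0)
Total nodes = 7 + 6 + 6 + 0 + 5 + 3 + 0 + 4 + 1 = 32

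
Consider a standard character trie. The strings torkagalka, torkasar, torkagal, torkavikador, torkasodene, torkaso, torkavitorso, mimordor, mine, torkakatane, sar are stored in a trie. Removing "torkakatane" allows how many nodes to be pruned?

After clearing the end-marker at "torkakatane", prune upward until reaching a node still needed by another word.
The suffix "katane" (6 nodes) is used only by "torkakatane"; the node for "torka" still has the child "g", so pruning stops there.
Nodes removed: 6

6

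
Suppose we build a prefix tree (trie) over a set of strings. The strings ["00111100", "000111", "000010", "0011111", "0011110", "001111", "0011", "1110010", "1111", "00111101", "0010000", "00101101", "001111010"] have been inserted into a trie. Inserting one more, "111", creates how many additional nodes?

0

Every character of "111" already lies on an existing path (it is a prefix of some stored word).
No new nodes are needed: 0.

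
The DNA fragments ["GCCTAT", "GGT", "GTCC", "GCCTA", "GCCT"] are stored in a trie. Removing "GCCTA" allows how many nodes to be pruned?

0

A node on "GCCTA"'s path can go only if nothing else ends at it or branches off below it.
Every node on "GCCTA" is still needed (e.g. by "GCCTAT"), so nothing is freed.
Nodes removed: 0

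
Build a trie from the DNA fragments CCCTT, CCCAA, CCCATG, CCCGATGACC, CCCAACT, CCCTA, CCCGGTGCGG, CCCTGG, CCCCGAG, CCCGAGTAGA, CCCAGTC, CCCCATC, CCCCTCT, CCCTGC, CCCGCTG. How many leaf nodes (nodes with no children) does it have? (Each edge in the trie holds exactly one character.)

A leaf is a node with no children — equivalently, the end of a word that is not a proper prefix of any other stored word.
Those words: "CCCAACT", "CCCAGTC", "CCCATG", "CCCCATC", "CCCCGAG", "CCCCTCT", "CCCGAGTAGA", "CCCGATGACC", "CCCGCTG", "CCCGGTGCGG", "CCCTA", "CCCTGC", "CCCTGG", "CCCTT"
Leaf count: 14

14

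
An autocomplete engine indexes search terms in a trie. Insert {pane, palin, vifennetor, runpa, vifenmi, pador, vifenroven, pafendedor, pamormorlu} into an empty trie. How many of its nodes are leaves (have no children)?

A leaf is a node with no children — equivalently, the end of a word that is not a proper prefix of any other stored word.
Those words: "pador", "pafendedor", "palin", "pamormorlu", "pane", "runpa", "vifenmi", "vifennetor", "vifenroven"
Leaf count: 9

9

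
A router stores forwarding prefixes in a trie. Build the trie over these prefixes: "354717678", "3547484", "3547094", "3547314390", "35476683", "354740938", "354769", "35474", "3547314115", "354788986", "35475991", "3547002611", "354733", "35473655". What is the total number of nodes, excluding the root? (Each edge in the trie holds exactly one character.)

Trace insertions, counting only characters that open a new branch:
  "354717678" → 9 new (3, 5, 4, 7, 1, 7, 6, 7, 8)
  "3547484" → prefix "3547" already present; 3 new (4, 8, 4)
  "3547094" → prefix "3547" already present; 3 new (0, 9, 4)
  "3547314390" → prefix "3547" already present; 6 new (3, 1, 4, 3, 9, 0)
  "35476683" → prefix "3547" already present; 4 new (6, 6, 8, 3)
  "354740938" → prefix "35474" already present; 4 new (0, 9, 3, 8)
  "354769" → prefix "35476" already present; 1 new (9)
  "35474" → prefix "35474" already present; 0 new (none)
  "3547314115" → prefix "3547314" already present; 3 new (1, 1, 5)
  "354788986" → prefix "3547" already present; 5 new (8, 8, 9, 8, 6)
  "35475991" → prefix "3547" already present; 4 new (5, 9, 9, 1)
  "3547002611" → prefix "35470" already present; 5 new (0, 2, 6, 1, 1)
  "354733" → prefix "35473" already present; 1 new (3)
  "35473655" → prefix "35473" already present; 3 new (6, 5, 5)
Total nodes = 9 + 3 + 3 + 6 + 4 + 4 + 1 + 0 + 3 + 5 + 4 + 5 + 1 + 3 = 51

51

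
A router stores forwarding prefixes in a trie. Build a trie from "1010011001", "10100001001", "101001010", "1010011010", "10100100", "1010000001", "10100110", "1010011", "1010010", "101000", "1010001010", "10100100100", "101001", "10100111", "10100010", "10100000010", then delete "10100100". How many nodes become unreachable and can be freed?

0

After clearing the end-marker at "10100100", prune upward until reaching a node still needed by another word.
Every node on "10100100" is still needed (e.g. by "10100100100"), so nothing is freed.
Nodes removed: 0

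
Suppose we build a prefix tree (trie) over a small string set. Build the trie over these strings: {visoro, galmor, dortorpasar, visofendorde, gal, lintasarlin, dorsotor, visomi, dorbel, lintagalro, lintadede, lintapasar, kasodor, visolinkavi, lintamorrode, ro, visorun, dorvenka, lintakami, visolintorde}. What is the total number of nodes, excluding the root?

105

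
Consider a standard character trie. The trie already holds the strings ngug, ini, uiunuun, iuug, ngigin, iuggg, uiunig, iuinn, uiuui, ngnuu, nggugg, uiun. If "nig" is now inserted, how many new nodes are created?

2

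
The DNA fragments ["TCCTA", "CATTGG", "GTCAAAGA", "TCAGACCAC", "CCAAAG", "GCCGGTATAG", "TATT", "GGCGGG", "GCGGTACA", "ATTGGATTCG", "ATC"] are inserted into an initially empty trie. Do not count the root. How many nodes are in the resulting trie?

65

Count nodes per top-level branch (shared prefixes stored once):
  'A'-branch (ATC, ATTGGATTCG): 11 nodes
  'C'-branch (CATTGG, CCAAAG): 11 nodes
  'G'-branch (GCCGGTATAG, GCGGTACA, GGCGGG, GTCAAAGA): 28 nodes
  'T'-branch (TATT, TCAGACCAC, TCCTA): 15 nodes
Sum: 65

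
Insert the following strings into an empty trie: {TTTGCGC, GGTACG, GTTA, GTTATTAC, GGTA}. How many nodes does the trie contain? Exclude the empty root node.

20

Insert word by word; a character creates a node only if that edge doesn't already exist:
  "TTTGCGC" → 7 new (T, T, T, G, C, G, C)
  "GGTACG" → 6 new (G, G, T, A, C, G)
  "GTTA" → prefix "G" already present; 3 new (T, T, A)
  "GTTATTAC" → prefix "GTTA" already present; 4 new (T, T, A, C)
  "GGTA" → prefix "GGTA" already present; 0 new (none)
Total nodes = 7 + 6 + 3 + 4 + 0 = 20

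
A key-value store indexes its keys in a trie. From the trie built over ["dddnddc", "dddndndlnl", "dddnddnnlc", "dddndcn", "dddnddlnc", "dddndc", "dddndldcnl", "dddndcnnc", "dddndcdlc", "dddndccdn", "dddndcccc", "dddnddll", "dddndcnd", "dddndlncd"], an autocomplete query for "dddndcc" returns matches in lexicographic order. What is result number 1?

dddndcccc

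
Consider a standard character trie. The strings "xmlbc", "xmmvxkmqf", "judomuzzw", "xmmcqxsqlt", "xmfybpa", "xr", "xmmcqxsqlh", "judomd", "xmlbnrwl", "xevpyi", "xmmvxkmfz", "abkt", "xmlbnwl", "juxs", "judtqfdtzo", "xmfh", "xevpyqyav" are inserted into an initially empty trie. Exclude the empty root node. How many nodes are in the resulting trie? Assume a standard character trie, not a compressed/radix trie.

67

Trace insertions, counting only characters that open a new branch:
  "xmlbc" → 5 new (x, m, l, b, c)
  "xmmvxkmqf" → prefix "xm" already present; 7 new (m, v, x, k, m, q, f)
  "judomuzzw" → 9 new (j, u, d, o, m, u, z, z, w)
  "xmmcqxsqlt" → prefix "xmm" already present; 7 new (c, q, x, s, q, l, t)
  "xmfybpa" → prefix "xm" already present; 5 new (f, y, b, p, a)
  "xr" → prefix "x" already present; 1 new (r)
  "xmmcqxsqlh" → prefix "xmmcqxsql" already present; 1 new (h)
  "judomd" → prefix "judom" already present; 1 new (d)
  "xmlbnrwl" → prefix "xmlb" already present; 4 new (n, r, w, l)
  "xevpyi" → prefix "x" already present; 5 new (e, v, p, y, i)
  "xmmvxkmfz" → prefix "xmmvxkm" already present; 2 new (f, z)
  "abkt" → 4 new (a, b, k, t)
  "xmlbnwl" → prefix "xmlbn" already present; 2 new (w, l)
  "juxs" → prefix "ju" already present; 2 new (x, s)
  "judtqfdtzo" → prefix "jud" already present; 7 new (t, q, f, d, t, z, o)
  "xmfh" → prefix "xmf" already present; 1 new (h)
  "xevpyqyav" → prefix "xevpy" already present; 4 new (q, y, a, v)
Total nodes = 5 + 7 + 9 + 7 + 5 + 1 + 1 + 1 + 4 + 5 + 2 + 4 + 2 + 2 + 7 + 1 + 4 = 67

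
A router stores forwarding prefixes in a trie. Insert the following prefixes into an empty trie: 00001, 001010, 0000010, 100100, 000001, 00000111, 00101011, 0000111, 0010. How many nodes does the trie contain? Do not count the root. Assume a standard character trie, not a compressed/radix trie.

24

Trie structure (* marks end of a word):
(root)
├─ 0
│  └─ 0
│     ├─ 0
│     │  └─ 0
│     │     ├─ 0
│     │     │  └─ 1 *
│     │     │     ├─ 0 *
│     │     │     └─ 1
│     │     │        └─ 1 *
│     │     └─ 1 *
│     │        └─ 1
│     │           └─ 1 *
│     └─ 1
│        └─ 0 *
│           └─ 1
│              └─ 0 *
│                 └─ 1
│                    └─ 1 *
└─ 1
   └─ 0
      └─ 0
         └─ 1
            └─ 0
               └─ 0 *
Counting every labelled node above: 24.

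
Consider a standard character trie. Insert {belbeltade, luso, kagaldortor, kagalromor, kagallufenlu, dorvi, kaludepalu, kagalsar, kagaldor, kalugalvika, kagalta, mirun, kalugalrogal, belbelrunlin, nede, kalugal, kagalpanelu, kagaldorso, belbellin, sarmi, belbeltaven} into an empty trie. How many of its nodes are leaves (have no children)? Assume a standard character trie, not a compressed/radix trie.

19

A leaf is a node with no children — equivalently, the end of a word that is not a proper prefix of any other stored word.
Those words: "belbellin", "belbelrunlin", "belbeltade", "belbeltaven", "dorvi", "kagaldorso", "kagaldortor", "kagallufenlu", "kagalpanelu", "kagalromor", "kagalsar", "kagalta", "kaludepalu", "kalugalrogal", "kalugalvika", "luso", "mirun", "nede", "sarmi"
Leaf count: 19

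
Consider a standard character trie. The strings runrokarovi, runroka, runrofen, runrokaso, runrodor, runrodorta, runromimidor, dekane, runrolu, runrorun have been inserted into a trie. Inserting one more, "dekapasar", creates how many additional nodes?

5

The longest prefix of "dekapasar" already in the trie is "deka" (length 4).
Each of the 5 remaining characters creates one node.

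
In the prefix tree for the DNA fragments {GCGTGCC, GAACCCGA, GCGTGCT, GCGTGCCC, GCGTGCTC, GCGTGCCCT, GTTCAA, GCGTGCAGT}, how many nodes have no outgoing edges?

5

Leaves are exactly the stored words that no other stored word extends.
Those words: "GAACCCGA", "GCGTGCAGT", "GCGTGCCCT", "GCGTGCTC", "GTTCAA"
Leaf count: 5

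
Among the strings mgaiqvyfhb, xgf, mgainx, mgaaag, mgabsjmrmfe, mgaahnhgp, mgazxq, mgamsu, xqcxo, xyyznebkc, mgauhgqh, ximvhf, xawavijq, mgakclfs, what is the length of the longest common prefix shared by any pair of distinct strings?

4

The deepest shared node is where two words last agree before diverging.
e.g. "mgaaag" and "mgaahnhgp" share the prefix "mgaa" of length 4; no pair shares a longer one.
Longest shared-prefix length: 4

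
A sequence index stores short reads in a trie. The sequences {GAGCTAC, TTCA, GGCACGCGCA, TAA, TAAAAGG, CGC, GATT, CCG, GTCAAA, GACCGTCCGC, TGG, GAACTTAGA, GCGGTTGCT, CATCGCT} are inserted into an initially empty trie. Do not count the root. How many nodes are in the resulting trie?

69

Count nodes per top-level branch (shared prefixes stored once):
  'C'-branch (CATCGCT, CCG, CGC): 11 nodes
  'G'-branch (GAACTTAGA, GACCGTCCGC, GAGCTAC, GATT, GCGGTTGCT, GGCACGCGCA, GTCAAA): 46 nodes
  'T'-branch (TAA, TAAAAGG, TGG, TTCA): 12 nodes
Sum: 69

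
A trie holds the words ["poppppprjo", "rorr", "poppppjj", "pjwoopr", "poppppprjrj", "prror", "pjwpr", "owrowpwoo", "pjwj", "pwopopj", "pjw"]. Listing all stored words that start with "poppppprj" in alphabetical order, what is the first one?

poppppprjo

DFS of the "poppppprj" subtree visits, in order: "poppppprjo", "poppppprjrj"
The 1st is poppppprjo.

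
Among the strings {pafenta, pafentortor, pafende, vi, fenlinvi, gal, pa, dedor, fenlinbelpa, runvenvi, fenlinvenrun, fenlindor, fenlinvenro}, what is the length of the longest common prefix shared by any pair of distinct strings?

10

Equivalently: take the maximum, over all pairs, of their longest common prefix length.
e.g. "fenlinvenro" and "fenlinvenrun" share the prefix "fenlinvenr" of length 10; no pair shares a longer one.
Longest shared-prefix length: 10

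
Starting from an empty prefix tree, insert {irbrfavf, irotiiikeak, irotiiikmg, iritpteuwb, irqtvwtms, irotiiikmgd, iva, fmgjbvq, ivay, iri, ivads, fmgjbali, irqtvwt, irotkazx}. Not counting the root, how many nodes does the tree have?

54

Count nodes per top-level branch (shared prefixes stored once):
  'f'-branch (fmgjbali, fmgjbvq): 10 nodes
  'i'-branch (irbrfavf, iri, iritpteuwb, irotiiikeak, irotiiikmg, irotiiikmgd, irotkazx, irqtvwt, irqtvwtms, iva, ivads, ivay): 44 nodes
Sum: 54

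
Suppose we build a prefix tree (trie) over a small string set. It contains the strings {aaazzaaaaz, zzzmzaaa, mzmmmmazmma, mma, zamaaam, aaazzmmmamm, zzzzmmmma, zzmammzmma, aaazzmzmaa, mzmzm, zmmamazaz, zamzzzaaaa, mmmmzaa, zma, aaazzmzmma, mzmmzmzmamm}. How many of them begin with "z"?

7

Walk to "z"; the words in its subtree are exactly those with that prefix.
Words under "z": zamaaam, zamzzzaaaa, zma, zmmamazaz, zzmammzmma, zzzmzaaa, zzzzmmmma
Count: 7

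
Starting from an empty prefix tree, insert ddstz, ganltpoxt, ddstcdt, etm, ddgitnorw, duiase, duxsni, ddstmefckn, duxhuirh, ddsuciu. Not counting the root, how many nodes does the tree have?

51

Insert word by word; a character creates a node only if that edge doesn't already exist:
  "ddstz" → 5 new (d, d, s, t, z)
  "ganltpoxt" → 9 new (g, a, n, l, t, p, o, x, t)
  "ddstcdt" → prefix "ddst" already present; 3 new (c, d, t)
  "etm" → 3 new (e, t, m)
  "ddgitnorw" → prefix "dd" already present; 7 new (g, i, t, n, o, r, w)
  "duiase" → prefix "d" already present; 5 new (u, i, a, s, e)
  "duxsni" → prefix "du" already present; 4 new (x, s, n, i)
  "ddstmefckn" → prefix "ddst" already present; 6 new (m, e, f, c, k, n)
  "duxhuirh" → prefix "dux" already present; 5 new (h, u, i, r, h)
  "ddsuciu" → prefix "dds" already present; 4 new (u, c, i, u)
Total nodes = 5 + 9 + 3 + 3 + 7 + 5 + 4 + 6 + 5 + 4 = 51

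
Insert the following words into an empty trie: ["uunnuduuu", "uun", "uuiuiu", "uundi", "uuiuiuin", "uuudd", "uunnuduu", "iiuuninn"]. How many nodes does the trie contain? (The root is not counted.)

Trace insertions, counting only characters that open a new branch:
  "uunnuduuu" → 9 new (u, u, n, n, u, d, u, u, u)
  "uun" → prefix "uun" already present; 0 new (none)
  "uuiuiu" → prefix "uu" already present; 4 new (i, u, i, u)
  "uundi" → prefix "uun" already present; 2 new (d, i)
  "uuiuiuin" → prefix "uuiuiu" already present; 2 new (i, n)
  "uuudd" → prefix "uu" already present; 3 new (u, d, d)
  "uunnuduu" → prefix "uunnuduu" already present; 0 new (none)
  "iiuuninn" → 8 new (i, i, u, u, n, i, n, n)
Total nodes = 9 + 0 + 4 + 2 + 2 + 3 + 0 + 8 = 28

28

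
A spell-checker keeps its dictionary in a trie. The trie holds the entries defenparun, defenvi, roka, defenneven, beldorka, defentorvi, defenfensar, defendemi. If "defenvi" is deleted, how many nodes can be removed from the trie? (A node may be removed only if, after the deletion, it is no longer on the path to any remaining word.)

A node on "defenvi"'s path can go only if nothing else ends at it or branches off below it.
The suffix "vi" (2 nodes) is used only by "defenvi"; the node for "defen" still has the child "p", so pruning stops there.
Nodes removed: 2

2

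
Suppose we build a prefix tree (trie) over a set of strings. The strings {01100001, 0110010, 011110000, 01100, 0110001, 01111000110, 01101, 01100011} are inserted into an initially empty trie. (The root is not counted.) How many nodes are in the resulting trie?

22

Trie structure (* marks end of a word):
(root)
└─ 0
   └─ 1
      └─ 1
         ├─ 0
         │  ├─ 0 *
         │  │  ├─ 0
         │  │  │  ├─ 0
         │  │  │  │  └─ 1 *
         │  │  │  └─ 1 *
         │  │  │     └─ 1 *
         │  │  └─ 1
         │  │     └─ 0 *
         │  └─ 1 *
         └─ 1
            └─ 1
               └─ 0
                  └─ 0
                     └─ 0
                        ├─ 0 *
                        └─ 1
                           └─ 1
                              └─ 0 *
Counting every labelled node above: 22.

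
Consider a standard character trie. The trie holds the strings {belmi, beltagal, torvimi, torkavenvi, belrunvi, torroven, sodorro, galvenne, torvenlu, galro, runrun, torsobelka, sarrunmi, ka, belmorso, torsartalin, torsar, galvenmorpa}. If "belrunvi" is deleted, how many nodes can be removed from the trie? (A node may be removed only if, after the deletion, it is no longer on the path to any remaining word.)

5

A node on "belrunvi"'s path can go only if nothing else ends at it or branches off below it.
The suffix "runvi" (5 nodes) is used only by "belrunvi"; the node for "bel" still has the child "m", so pruning stops there.
Nodes removed: 5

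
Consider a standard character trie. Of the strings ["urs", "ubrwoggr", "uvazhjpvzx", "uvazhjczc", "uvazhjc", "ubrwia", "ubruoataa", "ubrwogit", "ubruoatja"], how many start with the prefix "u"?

9

Traverse to the node for "u", then collect every word in that subtree.
Matches: "ubruoataa", "ubruoatja", "ubrwia", "ubrwoggr", "ubrwogit", "urs", "uvazhjc", "uvazhjczc", "uvazhjpvzx"
Count: 9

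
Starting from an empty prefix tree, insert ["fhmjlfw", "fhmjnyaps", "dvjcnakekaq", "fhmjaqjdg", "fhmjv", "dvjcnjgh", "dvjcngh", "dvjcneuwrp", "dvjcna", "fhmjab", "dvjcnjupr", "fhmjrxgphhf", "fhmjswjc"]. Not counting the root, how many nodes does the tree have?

Trace insertions, counting only characters that open a new branch:
  "fhmjlfw" → 7 new (f, h, m, j, l, f, w)
  "fhmjnyaps" → prefix "fhmj" already present; 5 new (n, y, a, p, s)
  "dvjcnakekaq" → 11 new (d, v, j, c, n, a, k, e, k, a, q)
  "fhmjaqjdg" → prefix "fhmj" already present; 5 new (a, q, j, d, g)
  "fhmjv" → prefix "fhmj" already present; 1 new (v)
  "dvjcnjgh" → prefix "dvjcn" already present; 3 new (j, g, h)
  "dvjcngh" → prefix "dvjcn" already present; 2 new (g, h)
  "dvjcneuwrp" → prefix "dvjcn" already present; 5 new (e, u, w, r, p)
  "dvjcna" → prefix "dvjcna" already present; 0 new (none)
  "fhmjab" → prefix "fhmja" already present; 1 new (b)
  "dvjcnjupr" → prefix "dvjcnj" already present; 3 new (u, p, r)
  "fhmjrxgphhf" → prefix "fhmj" already present; 7 new (r, x, g, p, h, h, f)
  "fhmjswjc" → prefix "fhmj" already present; 4 new (s, w, j, c)
Total nodes = 7 + 5 + 11 + 5 + 1 + 3 + 2 + 5 + 0 + 1 + 3 + 7 + 4 = 54

54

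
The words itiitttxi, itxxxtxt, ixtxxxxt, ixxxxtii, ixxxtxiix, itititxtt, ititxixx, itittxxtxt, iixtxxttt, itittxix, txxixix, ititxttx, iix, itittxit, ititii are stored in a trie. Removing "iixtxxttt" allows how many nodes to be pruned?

6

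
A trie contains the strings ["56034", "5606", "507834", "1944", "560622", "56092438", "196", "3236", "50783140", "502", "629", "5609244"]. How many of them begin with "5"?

Traverse to the node for "5", then collect every word in that subtree.
Matches: "502", "50783140", "507834", "56034", "5606", "560622", "56092438", "5609244"
Count: 8

8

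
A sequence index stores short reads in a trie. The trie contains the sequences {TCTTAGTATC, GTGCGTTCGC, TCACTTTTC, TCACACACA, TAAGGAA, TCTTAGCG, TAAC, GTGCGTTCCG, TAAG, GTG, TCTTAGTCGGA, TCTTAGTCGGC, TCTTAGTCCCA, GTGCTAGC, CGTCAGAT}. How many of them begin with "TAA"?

Traverse to the node for "TAA", then collect every word in that subtree.
Matches: "TAAC", "TAAG", "TAAGGAA"
Count: 3

3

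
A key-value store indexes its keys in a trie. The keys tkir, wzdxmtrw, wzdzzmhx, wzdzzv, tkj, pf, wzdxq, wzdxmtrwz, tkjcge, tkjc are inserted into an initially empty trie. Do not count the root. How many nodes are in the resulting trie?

Trie structure (* marks end of a word):
(root)
├─ p
│  └─ f *
├─ t
│  └─ k
│     ├─ i
│     │  └─ r *
│     └─ j *
│        └─ c *
│           └─ g
│              └─ e *
└─ w
   └─ z
      └─ d
         ├─ x
         │  ├─ m
         │  │  └─ t
         │  │     └─ r
         │  │        └─ w *
         │  │           └─ z *
         │  └─ q *
         └─ z
            └─ z
               ├─ m
               │  └─ h
               │     └─ x *
               └─ v *
Counting every labelled node above: 26.

26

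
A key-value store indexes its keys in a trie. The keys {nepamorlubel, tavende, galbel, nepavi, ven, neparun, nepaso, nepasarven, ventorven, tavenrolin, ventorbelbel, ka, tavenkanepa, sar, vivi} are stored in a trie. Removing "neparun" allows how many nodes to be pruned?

3

A node on "neparun"'s path can go only if nothing else ends at it or branches off below it.
The suffix "run" (3 nodes) is used only by "neparun"; the node for "nepa" still has the child "m", so pruning stops there.
Nodes removed: 3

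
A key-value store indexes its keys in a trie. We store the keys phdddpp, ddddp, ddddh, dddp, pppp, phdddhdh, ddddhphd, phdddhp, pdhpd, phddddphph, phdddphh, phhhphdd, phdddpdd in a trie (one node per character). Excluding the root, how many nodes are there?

Insert word by word; a character creates a node only if that edge doesn't already exist:
  "phdddpp" → 7 new (p, h, d, d, d, p, p)
  "ddddp" → 5 new (d, d, d, d, p)
  "ddddh" → prefix "dddd" already present; 1 new (h)
  "dddp" → prefix "ddd" already present; 1 new (p)
  "pppp" → prefix "p" already present; 3 new (p, p, p)
  "phdddhdh" → prefix "phddd" already present; 3 new (h, d, h)
  "ddddhphd" → prefix "ddddh" already present; 3 new (p, h, d)
  "phdddhp" → prefix "phdddh" already present; 1 new (p)
  "pdhpd" → prefix "p" already present; 4 new (d, h, p, d)
  "phddddphph" → prefix "phddd" already present; 5 new (d, p, h, p, h)
  "phdddphh" → prefix "phdddp" already present; 2 new (h, h)
  "phhhphdd" → prefix "ph" already present; 6 new (h, h, p, h, d, d)
  "phdddpdd" → prefix "phdddp" already present; 2 new (d, d)
Total nodes = 7 + 5 + 1 + 1 + 3 + 3 + 3 + 1 + 4 + 5 + 2 + 6 + 2 = 43

43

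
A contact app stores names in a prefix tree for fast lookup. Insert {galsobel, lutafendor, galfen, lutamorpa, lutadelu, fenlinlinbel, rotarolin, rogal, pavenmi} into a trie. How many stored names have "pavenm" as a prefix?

1

Filter for entries beginning with "pavenm":
Words under "pavenm": pavenmi
Count: 1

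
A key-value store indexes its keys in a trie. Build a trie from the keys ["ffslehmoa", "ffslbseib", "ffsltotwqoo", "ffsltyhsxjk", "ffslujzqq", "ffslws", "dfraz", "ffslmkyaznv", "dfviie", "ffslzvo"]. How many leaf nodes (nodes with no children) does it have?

A leaf is a node with no children — equivalently, the end of a word that is not a proper prefix of any other stored word.
Those words: "dfraz", "dfviie", "ffslbseib", "ffslehmoa", "ffslmkyaznv", "ffsltotwqoo", "ffsltyhsxjk", "ffslujzqq", "ffslws", "ffslzvo"
Leaf count: 10

10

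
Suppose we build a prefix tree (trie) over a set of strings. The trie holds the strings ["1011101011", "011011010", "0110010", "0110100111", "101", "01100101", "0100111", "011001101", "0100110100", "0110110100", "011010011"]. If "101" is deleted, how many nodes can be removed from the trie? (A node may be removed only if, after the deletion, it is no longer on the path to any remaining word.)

0

After clearing the end-marker at "101", prune upward until reaching a node still needed by another word.
Every node on "101" is still needed (e.g. by "1011101011"), so nothing is freed.
Nodes removed: 0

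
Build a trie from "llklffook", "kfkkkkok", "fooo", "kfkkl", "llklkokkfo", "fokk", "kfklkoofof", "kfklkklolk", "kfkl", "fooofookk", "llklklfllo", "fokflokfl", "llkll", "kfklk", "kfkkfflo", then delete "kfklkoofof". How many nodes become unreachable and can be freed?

Walk "kfklkoofof" from the leaf back toward the root, removing each node that no remaining word uses.
The suffix "oofof" (5 nodes) is used only by "kfklkoofof"; the node for "kfklk" still has the child "k", so pruning stops there.
Nodes removed: 5

5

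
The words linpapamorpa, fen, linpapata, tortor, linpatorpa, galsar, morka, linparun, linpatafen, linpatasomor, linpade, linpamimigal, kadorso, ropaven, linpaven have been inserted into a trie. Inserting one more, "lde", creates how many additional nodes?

Walking "lde" from the root, the first 1 characters ("l") follow existing edges; "d" is the first miss.
Each of the 2 remaining characters creates one node.

2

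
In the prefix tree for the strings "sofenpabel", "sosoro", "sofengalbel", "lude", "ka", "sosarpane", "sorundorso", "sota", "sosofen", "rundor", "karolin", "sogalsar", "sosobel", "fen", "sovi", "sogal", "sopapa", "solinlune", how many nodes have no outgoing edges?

16

Leaves are exactly the stored words that no other stored word extends.
Those words: "fen", "karolin", "lude", "rundor", "sofengalbel", "sofenpabel", "sogalsar", "solinlune", "sopapa", "sorundorso", "sosarpane", "sosobel", "sosofen", "sosoro", "sota", "sovi"
Leaf count: 16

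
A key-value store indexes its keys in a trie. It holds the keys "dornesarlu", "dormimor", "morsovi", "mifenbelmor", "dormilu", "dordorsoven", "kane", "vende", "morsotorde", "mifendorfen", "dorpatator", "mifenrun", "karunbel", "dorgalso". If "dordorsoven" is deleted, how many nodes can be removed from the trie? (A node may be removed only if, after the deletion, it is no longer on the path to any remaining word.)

8

A node on "dordorsoven"'s path can go only if nothing else ends at it or branches off below it.
The suffix "dorsoven" (8 nodes) is used only by "dordorsoven"; the node for "dor" still has the child "n", so pruning stops there.
Nodes removed: 8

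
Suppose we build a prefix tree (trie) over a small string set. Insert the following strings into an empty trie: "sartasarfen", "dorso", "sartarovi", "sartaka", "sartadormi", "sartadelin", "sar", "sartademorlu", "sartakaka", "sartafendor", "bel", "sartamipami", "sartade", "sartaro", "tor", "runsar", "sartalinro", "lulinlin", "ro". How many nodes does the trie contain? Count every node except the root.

Insert word by word; a character creates a node only if that edge doesn't already exist:
  "sartasarfen" → 11 new (s, a, r, t, a, s, a, r, f, e, n)
  "dorso" → 5 new (d, o, r, s, o)
  "sartarovi" → prefix "sarta" already present; 4 new (r, o, v, i)
  "sartaka" → prefix "sarta" already present; 2 new (k, a)
  "sartadormi" → prefix "sarta" already present; 5 new (d, o, r, m, i)
  "sartadelin" → prefix "sartad" already present; 4 new (e, l, i, n)
  "sar" → prefix "sar" already present; 0 new (none)
  "sartademorlu" → prefix "sartade" already present; 5 new (m, o, r, l, u)
  "sartakaka" → prefix "sartaka" already present; 2 new (k, a)
  "sartafendor" → prefix "sarta" already present; 6 new (f, e, n, d, o, r)
  "bel" → 3 new (b, e, l)
  "sartamipami" → prefix "sarta" already present; 6 new (m, i, p, a, m, i)
  "sartade" → prefix "sartade" already present; 0 new (none)
  "sartaro" → prefix "sartaro" already present; 0 new (none)
  "tor" → 3 new (t, o, r)
  "runsar" → 6 new (r, u, n, s, a, r)
  "sartalinro" → prefix "sarta" already present; 5 new (l, i, n, r, o)
  "lulinlin" → 8 new (l, u, l, i, n, l, i, n)
  "ro" → prefix "r" already present; 1 new (o)
Total nodes = 11 + 5 + 4 + 2 + 5 + 4 + 0 + 5 + 2 + 6 + 3 + 6 + 0 + 0 + 3 + 6 + 5 + 8 + 1 = 76

76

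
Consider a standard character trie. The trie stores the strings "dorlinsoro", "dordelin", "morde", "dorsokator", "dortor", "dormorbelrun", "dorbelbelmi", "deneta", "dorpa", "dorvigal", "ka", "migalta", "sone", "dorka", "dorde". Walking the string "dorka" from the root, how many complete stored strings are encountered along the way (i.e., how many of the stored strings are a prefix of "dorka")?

Check each prefix of "dorka" against the stored set — each match is an end-marker on the path.
Prefixes of the query that are stored words: "dorka"
Count: 1

1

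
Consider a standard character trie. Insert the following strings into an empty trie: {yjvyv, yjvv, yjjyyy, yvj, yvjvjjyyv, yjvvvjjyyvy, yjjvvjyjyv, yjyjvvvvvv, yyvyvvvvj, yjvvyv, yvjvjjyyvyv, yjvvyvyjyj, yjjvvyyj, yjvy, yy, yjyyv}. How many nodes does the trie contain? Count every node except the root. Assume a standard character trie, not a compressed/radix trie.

Trace insertions, counting only characters that open a new branch:
  "yjvyv" → 5 new (y, j, v, y, v)
  "yjvv" → prefix "yjv" already present; 1 new (v)
  "yjjyyy" → prefix "yj" already present; 4 new (j, y, y, y)
  "yvj" → prefix "y" already present; 2 new (v, j)
  "yvjvjjyyv" → prefix "yvj" already present; 6 new (v, j, j, y, y, v)
  "yjvvvjjyyvy" → prefix "yjvv" already present; 7 new (v, j, j, y, y, v, y)
  "yjjvvjyjyv" → prefix "yjj" already present; 7 new (v, v, j, y, j, y, v)
  "yjyjvvvvvv" → prefix "yj" already present; 8 new (y, j, v, v, v, v, v, v)
  "yyvyvvvvj" → prefix "y" already present; 8 new (y, v, y, v, v, v, v, j)
  "yjvvyv" → prefix "yjvv" already present; 2 new (y, v)
  "yvjvjjyyvyv" → prefix "yvjvjjyyv" already present; 2 new (y, v)
  "yjvvyvyjyj" → prefix "yjvvyv" already present; 4 new (y, j, y, j)
  "yjjvvyyj" → prefix "yjjvv" already present; 3 new (y, y, j)
  "yjvy" → prefix "yjvy" already present; 0 new (none)
  "yy" → prefix "yy" already present; 0 new (none)
  "yjyyv" → prefix "yjy" already present; 2 new (y, v)
Total nodes = 5 + 1 + 4 + 2 + 6 + 7 + 7 + 8 + 8 + 2 + 2 + 4 + 3 + 0 + 0 + 2 = 61

61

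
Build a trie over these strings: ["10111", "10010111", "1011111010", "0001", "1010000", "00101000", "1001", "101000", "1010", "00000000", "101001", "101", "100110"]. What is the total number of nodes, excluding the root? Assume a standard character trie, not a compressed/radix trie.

38

For each word, the new-node count is its length minus the longest prefix already in the trie:
  "10111" → 5 new (1, 0, 1, 1, 1)
  "10010111" → prefix "10" already present; 6 new (0, 1, 0, 1, 1, 1)
  "1011111010" → prefix "10111" already present; 5 new (1, 1, 0, 1, 0)
  "0001" → 4 new (0, 0, 0, 1)
  "1010000" → prefix "101" already present; 4 new (0, 0, 0, 0)
  "00101000" → prefix "00" already present; 6 new (1, 0, 1, 0, 0, 0)
  "1001" → prefix "1001" already present; 0 new (none)
  "101000" → prefix "101000" already present; 0 new (none)
  "1010" → prefix "1010" already present; 0 new (none)
  "00000000" → prefix "000" already present; 5 new (0, 0, 0, 0, 0)
  "101001" → prefix "10100" already present; 1 new (1)
  "101" → prefix "101" already present; 0 new (none)
  "100110" → prefix "1001" already present; 2 new (1, 0)
Total nodes = 5 + 6 + 5 + 4 + 4 + 6 + 0 + 0 + 0 + 5 + 1 + 0 + 2 = 38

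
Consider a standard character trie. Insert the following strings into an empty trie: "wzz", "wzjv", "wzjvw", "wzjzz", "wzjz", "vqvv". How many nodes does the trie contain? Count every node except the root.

12

Trace insertions, counting only characters that open a new branch:
  "wzz" → 3 new (w, z, z)
  "wzjv" → prefix "wz" already present; 2 new (j, v)
  "wzjvw" → prefix "wzjv" already present; 1 new (w)
  "wzjzz" → prefix "wzj" already present; 2 new (z, z)
  "wzjz" → prefix "wzjz" already present; 0 new (none)
  "vqvv" → 4 new (v, q, v, v)
Total nodes = 3 + 2 + 1 + 2 + 0 + 4 = 12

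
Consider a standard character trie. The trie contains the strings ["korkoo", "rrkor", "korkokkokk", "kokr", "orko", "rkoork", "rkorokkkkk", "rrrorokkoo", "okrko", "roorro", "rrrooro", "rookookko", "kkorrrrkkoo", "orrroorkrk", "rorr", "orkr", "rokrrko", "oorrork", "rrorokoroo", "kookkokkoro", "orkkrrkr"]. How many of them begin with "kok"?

1

Walk to "kok"; the words in its subtree are exactly those with that prefix.
Words under "kok": kokr
Count: 1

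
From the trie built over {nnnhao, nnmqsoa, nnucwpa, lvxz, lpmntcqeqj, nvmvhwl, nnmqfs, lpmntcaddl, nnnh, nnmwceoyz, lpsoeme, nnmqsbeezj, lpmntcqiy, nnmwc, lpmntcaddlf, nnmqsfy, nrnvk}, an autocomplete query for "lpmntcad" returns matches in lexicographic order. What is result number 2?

DFS of the "lpmntcad" subtree visits, in order: "lpmntcaddl", "lpmntcaddlf"
Position 2: lpmntcaddlf

lpmntcaddlf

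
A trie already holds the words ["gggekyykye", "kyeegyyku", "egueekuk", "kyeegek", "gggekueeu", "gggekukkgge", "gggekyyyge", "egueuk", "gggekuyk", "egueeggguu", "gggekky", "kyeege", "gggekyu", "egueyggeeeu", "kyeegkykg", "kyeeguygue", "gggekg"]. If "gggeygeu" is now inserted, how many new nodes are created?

Walking "gggeygeu" from the root, the first 4 characters ("ggge") follow existing edges; "y" is the first miss.
Each of the 4 remaining characters creates one node.

4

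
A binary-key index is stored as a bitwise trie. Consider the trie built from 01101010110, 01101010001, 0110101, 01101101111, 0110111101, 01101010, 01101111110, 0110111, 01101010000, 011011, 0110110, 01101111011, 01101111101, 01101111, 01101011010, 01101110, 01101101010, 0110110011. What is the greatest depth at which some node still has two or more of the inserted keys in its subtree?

10

Equivalently: take the maximum, over all pairs, of their longest common prefix length.
e.g. "01101010000" and "01101010001" share the prefix "0110101000" of length 10; no pair shares a longer one.
Longest shared-prefix length: 10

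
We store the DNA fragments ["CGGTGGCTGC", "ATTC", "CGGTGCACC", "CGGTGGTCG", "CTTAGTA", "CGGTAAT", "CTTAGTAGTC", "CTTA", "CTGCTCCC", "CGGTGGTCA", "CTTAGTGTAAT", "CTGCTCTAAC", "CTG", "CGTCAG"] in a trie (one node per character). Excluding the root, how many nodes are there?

53

Count nodes per top-level branch (shared prefixes stored once):
  'A'-branch (ATTC): 4 nodes
  'C'-branch (CGGTAAT, CGGTGCACC, CGGTGGCTGC, CGGTGGTCA, CGGTGGTCG, CGTCAG, CTG, CTGCTCCC, CTGCTCTAAC, CTTA, CTTAGTA, CTTAGTAGTC, CTTAGTGTAAT): 49 nodes
Sum: 53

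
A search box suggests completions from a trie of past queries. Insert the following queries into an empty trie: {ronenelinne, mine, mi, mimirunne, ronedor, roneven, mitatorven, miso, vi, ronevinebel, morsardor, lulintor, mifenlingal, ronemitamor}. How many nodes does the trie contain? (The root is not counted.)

78

For each word, the new-node count is its length minus the longest prefix already in the trie:
  "ronenelinne" → 11 new (r, o, n, e, n, e, l, i, n, n, e)
  "mine" → 4 new (m, i, n, e)
  "mi" → prefix "mi" already present; 0 new (none)
  "mimirunne" → prefix "mi" already present; 7 new (m, i, r, u, n, n, e)
  "ronedor" → prefix "rone" already present; 3 new (d, o, r)
  "roneven" → prefix "rone" already present; 3 new (v, e, n)
  "mitatorven" → prefix "mi" already present; 8 new (t, a, t, o, r, v, e, n)
  "miso" → prefix "mi" already present; 2 new (s, o)
  "vi" → 2 new (v, i)
  "ronevinebel" → prefix "ronev" already present; 6 new (i, n, e, b, e, l)
  "morsardor" → prefix "m" already present; 8 new (o, r, s, a, r, d, o, r)
  "lulintor" → 8 new (l, u, l, i, n, t, o, r)
  "mifenlingal" → prefix "mi" already present; 9 new (f, e, n, l, i, n, g, a, l)
  "ronemitamor" → prefix "rone" already present; 7 new (m, i, t, a, m, o, r)
Total nodes = 11 + 4 + 0 + 7 + 3 + 3 + 8 + 2 + 2 + 6 + 8 + 8 + 9 + 7 = 78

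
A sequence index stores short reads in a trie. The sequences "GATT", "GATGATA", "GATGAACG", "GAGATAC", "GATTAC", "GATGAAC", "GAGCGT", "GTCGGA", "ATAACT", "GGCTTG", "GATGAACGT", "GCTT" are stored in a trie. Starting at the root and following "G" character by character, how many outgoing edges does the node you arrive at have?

4

Follow the path "G" to its node, then look at its outgoing edges.
Distinct next characters after "G": A, C, G, T.
That node has 4 child edges.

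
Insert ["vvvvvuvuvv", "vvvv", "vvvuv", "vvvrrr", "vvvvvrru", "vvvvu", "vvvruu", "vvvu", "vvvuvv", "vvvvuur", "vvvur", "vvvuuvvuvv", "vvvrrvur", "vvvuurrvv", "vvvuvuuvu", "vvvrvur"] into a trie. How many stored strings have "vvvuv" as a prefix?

3

Filter for entries beginning with "vvvuv":
Matches: "vvvuv", "vvvuvuuvu", "vvvuvv"
Count: 3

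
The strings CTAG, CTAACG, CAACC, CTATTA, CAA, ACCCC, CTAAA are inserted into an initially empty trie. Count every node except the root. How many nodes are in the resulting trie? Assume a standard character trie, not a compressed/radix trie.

20

Trace insertions, counting only characters that open a new branch:
  "CTAG" → 4 new (C, T, A, G)
  "CTAACG" → prefix "CTA" already present; 3 new (A, C, G)
  "CAACC" → prefix "C" already present; 4 new (A, A, C, C)
  "CTATTA" → prefix "CTA" already present; 3 new (T, T, A)
  "CAA" → prefix "CAA" already present; 0 new (none)
  "ACCCC" → 5 new (A, C, C, C, C)
  "CTAAA" → prefix "CTAA" already present; 1 new (A)
Total nodes = 4 + 3 + 4 + 3 + 0 + 5 + 1 = 20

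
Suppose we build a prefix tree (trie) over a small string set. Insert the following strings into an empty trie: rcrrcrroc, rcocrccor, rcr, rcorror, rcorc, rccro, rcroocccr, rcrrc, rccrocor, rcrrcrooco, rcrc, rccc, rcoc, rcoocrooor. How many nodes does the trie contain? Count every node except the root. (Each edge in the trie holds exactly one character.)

Insert word by word; a character creates a node only if that edge doesn't already exist:
  "rcrrcrroc" → 9 new (r, c, r, r, c, r, r, o, c)
  "rcocrccor" → prefix "rc" already present; 7 new (o, c, r, c, c, o, r)
  "rcr" → prefix "rcr" already present; 0 new (none)
  "rcorror" → prefix "rco" already present; 4 new (r, r, o, r)
  "rcorc" → prefix "rcor" already present; 1 new (c)
  "rccro" → prefix "rc" already present; 3 new (c, r, o)
  "rcroocccr" → prefix "rcr" already present; 6 new (o, o, c, c, c, r)
  "rcrrc" → prefix "rcrrc" already present; 0 new (none)
  "rccrocor" → prefix "rccro" already present; 3 new (c, o, r)
  "rcrrcrooco" → prefix "rcrrcr" already present; 4 new (o, o, c, o)
  "rcrc" → prefix "rcr" already present; 1 new (c)
  "rccc" → prefix "rcc" already present; 1 new (c)
  "rcoc" → prefix "rcoc" already present; 0 new (none)
  "rcoocrooor" → prefix "rco" already present; 7 new (o, c, r, o, o, o, r)
Total nodes = 9 + 7 + 0 + 4 + 1 + 3 + 6 + 0 + 3 + 4 + 1 + 1 + 0 + 7 = 46

46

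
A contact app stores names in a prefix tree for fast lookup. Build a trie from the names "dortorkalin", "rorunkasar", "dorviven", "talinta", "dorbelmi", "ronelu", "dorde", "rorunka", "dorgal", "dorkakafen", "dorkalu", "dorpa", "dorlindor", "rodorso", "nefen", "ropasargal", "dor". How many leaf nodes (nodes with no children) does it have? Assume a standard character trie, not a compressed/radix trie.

A leaf is a node with no children — equivalently, the end of a word that is not a proper prefix of any other stored word.
Those words: "dorbelmi", "dorde", "dorgal", "dorkakafen", "dorkalu", "dorlindor", "dorpa", "dortorkalin", "dorviven", "nefen", "rodorso", "ronelu", "ropasargal", "rorunkasar", "talinta"
Leaf count: 15

15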